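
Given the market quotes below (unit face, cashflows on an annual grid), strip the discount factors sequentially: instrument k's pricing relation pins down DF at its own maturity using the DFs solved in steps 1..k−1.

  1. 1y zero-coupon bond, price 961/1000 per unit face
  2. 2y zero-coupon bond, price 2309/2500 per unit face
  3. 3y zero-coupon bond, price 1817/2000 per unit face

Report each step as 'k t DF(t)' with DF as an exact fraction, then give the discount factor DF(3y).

1 1 961/1000
2 2 2309/2500
3 3 1817/2000
DF(3y) = 1817/2000 ≈ 0.908500

step 1 [1y] zero: DF = P = 961/1000 ≈ 0.961000
step 2 [2y] zero: DF = P = 2309/2500 ≈ 0.923600
step 3 [3y] zero: DF = P = 1817/2000 ≈ 0.908500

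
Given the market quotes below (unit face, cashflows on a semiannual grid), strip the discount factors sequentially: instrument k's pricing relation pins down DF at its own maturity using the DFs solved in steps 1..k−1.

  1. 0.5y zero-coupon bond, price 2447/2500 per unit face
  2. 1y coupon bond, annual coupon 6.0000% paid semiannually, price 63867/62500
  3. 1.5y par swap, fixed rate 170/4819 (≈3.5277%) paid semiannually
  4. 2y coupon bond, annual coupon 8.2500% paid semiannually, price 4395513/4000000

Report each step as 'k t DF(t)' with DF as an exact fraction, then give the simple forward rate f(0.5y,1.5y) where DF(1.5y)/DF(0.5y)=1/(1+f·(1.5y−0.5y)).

1 1/2 2447/2500
2 1 2409/2500
3 3/2 949/1000
4 2 588/625
f(0.5y,1.5y) = ((2447/2500)/(949/1000) − 1)/(1) = 149/4745 ≈ 3.1401%

step 1 [0.5y] zero: DF = P = 2447/2500 ≈ 0.978800
step 2 [1y] bond c/2=3/100: DF=(63867/62500 − 3/100·(0.978800))/(1+3/100) = 2409/2500 ≈ 0.963600
step 3 [1.5y] swap r/2=85/4819: DF=(1 − 85/4819·(0.978800+0.963600))/(1+85/4819) = 949/1000 ≈ 0.949000
step 4 [2y] bond c/2=33/800: DF=(4395513/4000000 − 33/800·(0.978800+0.963600+0.949000))/(1+33/800) = 588/625 ≈ 0.940800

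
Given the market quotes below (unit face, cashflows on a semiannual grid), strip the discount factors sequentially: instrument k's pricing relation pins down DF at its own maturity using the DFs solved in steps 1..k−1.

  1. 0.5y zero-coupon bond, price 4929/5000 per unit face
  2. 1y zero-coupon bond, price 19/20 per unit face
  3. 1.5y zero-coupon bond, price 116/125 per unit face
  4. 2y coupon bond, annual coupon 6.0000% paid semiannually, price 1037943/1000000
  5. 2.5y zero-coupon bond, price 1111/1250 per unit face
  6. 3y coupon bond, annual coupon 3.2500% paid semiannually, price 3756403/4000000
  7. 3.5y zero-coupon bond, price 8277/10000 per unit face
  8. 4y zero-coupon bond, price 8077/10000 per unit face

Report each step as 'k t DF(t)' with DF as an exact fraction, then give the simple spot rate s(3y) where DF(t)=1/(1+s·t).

step 1 [0.5y] zero: DF = P = 4929/5000 ≈ 0.985800
step 2 [1y] zero: DF = P = 19/20 ≈ 0.950000
step 3 [1.5y] zero: DF = P = 116/125 ≈ 0.928000
step 4 [2y] bond c/2=3/100: DF=(1037943/1000000 − 3/100·(0.985800+0.950000+0.928000))/(1+3/100) = 9243/10000 ≈ 0.924300
step 5 [2.5y] zero: DF = P = 1111/1250 ≈ 0.888800
step 6 [3y] bond c/2=13/800: DF=(3756403/4000000 − 13/800·(0.985800+0.950000+0.928000+0.924300+0.888800))/(1+13/800) = 8493/10000 ≈ 0.849300
step 7 [3.5y] zero: DF = P = 8277/10000 ≈ 0.827700
step 8 [4y] zero: DF = P = 8077/10000 ≈ 0.807700

1 1/2 4929/5000
2 1 19/20
3 3/2 116/125
4 2 9243/10000
5 5/2 1111/1250
6 3 8493/10000
7 7/2 8277/10000
8 4 8077/10000
s(3y) = (1/(8493/10000) − 1)/(3) = 1507/25479 ≈ 5.9147%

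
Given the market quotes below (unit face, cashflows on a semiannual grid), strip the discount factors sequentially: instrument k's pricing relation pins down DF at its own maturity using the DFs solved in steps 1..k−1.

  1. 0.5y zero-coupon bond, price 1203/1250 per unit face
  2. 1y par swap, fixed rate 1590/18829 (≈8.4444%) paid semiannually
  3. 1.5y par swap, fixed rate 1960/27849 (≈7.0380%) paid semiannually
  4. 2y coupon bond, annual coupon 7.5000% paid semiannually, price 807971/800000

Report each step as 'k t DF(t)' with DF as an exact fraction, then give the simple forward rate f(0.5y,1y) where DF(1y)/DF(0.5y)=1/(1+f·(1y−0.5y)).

1 1/2 1203/1250
2 1 1841/2000
3 3/2 451/500
4 2 1091/1250
f(0.5y,1y) = ((1203/1250)/(1841/2000) − 1)/(1/2) = 838/9205 ≈ 9.1037%

step 1 [0.5y] zero: DF = P = 1203/1250 ≈ 0.962400
step 2 [1y] swap r/2=795/18829: DF=(1 − 795/18829·(0.962400))/(1+795/18829) = 1841/2000 ≈ 0.920500
step 3 [1.5y] swap r/2=980/27849: DF=(1 − 980/27849·(0.962400+0.920500))/(1+980/27849) = 451/500 ≈ 0.902000
step 4 [2y] bond c/2=3/80: DF=(807971/800000 − 3/80·(0.962400+0.920500+0.902000))/(1+3/80) = 1091/1250 ≈ 0.872800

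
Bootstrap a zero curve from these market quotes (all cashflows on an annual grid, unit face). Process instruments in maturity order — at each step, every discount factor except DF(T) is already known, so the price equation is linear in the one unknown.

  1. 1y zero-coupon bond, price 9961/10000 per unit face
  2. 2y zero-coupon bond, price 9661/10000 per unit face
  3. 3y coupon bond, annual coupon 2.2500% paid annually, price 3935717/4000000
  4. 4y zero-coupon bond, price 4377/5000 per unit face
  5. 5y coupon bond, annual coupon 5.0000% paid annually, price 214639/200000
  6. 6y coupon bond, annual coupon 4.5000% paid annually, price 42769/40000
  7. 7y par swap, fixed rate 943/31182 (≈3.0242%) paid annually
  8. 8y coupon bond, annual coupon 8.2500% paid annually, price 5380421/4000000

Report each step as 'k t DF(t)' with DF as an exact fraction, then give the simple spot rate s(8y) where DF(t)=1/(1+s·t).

step 1 [1y] zero: DF = P = 9961/10000 ≈ 0.996100
step 2 [2y] zero: DF = P = 9661/10000 ≈ 0.966100
step 3 [3y] bond c/1=9/400: DF=(3935717/4000000 − 9/400·(0.996100+0.966100))/(1+9/400) = 9191/10000 ≈ 0.919100
step 4 [4y] zero: DF = P = 4377/5000 ≈ 0.875400
step 5 [5y] bond c/1=1/20: DF=(214639/200000 − 1/20·(0.996100+0.966100+0.919100+0.875400))/(1+1/20) = 527/625 ≈ 0.843200
step 6 [6y] bond c/1=9/200: DF=(42769/40000 − 9/200·(0.996100+0.966100+0.919100+0.875400+0.843200))/(1+9/200) = 8251/10000 ≈ 0.825100
step 7 [7y] swap r/1=943/31182: DF=(1 − 943/31182·(0.996100+0.966100+0.919100+0.875400+0.843200+0.825100))/(1+943/31182) = 4057/5000 ≈ 0.811400
step 8 [8y] bond c/1=33/400: DF=(5380421/4000000 − 33/400·(0.996100+0.966100+0.919100+0.875400+0.843200+0.825100+0.811400))/(1+33/400) = 7673/10000 ≈ 0.767300

1 1 9961/10000
2 2 9661/10000
3 3 9191/10000
4 4 4377/5000
5 5 527/625
6 6 8251/10000
7 7 4057/5000
8 8 7673/10000
s(8y) = (1/(7673/10000) − 1)/(8) = 2327/61384 ≈ 3.7909%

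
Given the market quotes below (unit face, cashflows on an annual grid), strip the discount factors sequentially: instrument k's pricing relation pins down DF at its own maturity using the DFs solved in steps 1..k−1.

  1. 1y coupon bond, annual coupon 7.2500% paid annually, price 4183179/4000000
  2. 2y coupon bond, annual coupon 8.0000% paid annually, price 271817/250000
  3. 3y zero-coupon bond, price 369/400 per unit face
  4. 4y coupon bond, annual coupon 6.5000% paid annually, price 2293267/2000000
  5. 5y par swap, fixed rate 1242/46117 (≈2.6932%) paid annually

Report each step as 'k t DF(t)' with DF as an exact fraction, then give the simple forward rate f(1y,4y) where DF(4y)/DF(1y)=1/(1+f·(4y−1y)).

step 1 [1y] bond c/1=29/400: DF=(4183179/4000000 − 29/400·(0))/(1+29/400) = 9751/10000 ≈ 0.975100
step 2 [2y] bond c/1=2/25: DF=(271817/250000 − 2/25·(0.975100))/(1+2/25) = 1869/2000 ≈ 0.934500
step 3 [3y] zero: DF = P = 369/400 ≈ 0.922500
step 4 [4y] bond c/1=13/200: DF=(2293267/2000000 − 13/200·(0.975100+0.934500+0.922500))/(1+13/200) = 4519/5000 ≈ 0.903800
step 5 [5y] swap r/1=1242/46117: DF=(1 − 1242/46117·(0.975100+0.934500+0.922500+0.903800))/(1+1242/46117) = 4379/5000 ≈ 0.875800

1 1 9751/10000
2 2 1869/2000
3 3 369/400
4 4 4519/5000
5 5 4379/5000
f(1y,4y) = ((9751/10000)/(4519/5000) − 1)/(3) = 713/27114 ≈ 2.6296%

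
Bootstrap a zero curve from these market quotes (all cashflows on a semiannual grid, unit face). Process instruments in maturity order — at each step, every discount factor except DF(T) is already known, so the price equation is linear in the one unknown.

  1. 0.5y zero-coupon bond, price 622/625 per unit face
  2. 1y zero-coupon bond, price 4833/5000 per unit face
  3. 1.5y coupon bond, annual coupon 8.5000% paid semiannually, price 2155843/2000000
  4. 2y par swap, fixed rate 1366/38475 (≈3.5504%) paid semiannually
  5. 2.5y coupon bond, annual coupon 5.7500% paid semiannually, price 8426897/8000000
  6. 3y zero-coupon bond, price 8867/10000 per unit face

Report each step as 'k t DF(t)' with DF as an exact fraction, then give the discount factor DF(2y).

step 1 [0.5y] zero: DF = P = 622/625 ≈ 0.995200
step 2 [1y] zero: DF = P = 4833/5000 ≈ 0.966600
step 3 [1.5y] bond c/2=17/400: DF=(2155843/2000000 − 17/400·(0.995200+0.966600))/(1+17/400) = 477/500 ≈ 0.954000
step 4 [2y] swap r/2=683/38475: DF=(1 − 683/38475·(0.995200+0.966600+0.954000))/(1+683/38475) = 9317/10000 ≈ 0.931700
step 5 [2.5y] bond c/2=23/800: DF=(8426897/8000000 − 23/800·(0.995200+0.966600+0.954000+0.931700))/(1+23/800) = 2291/2500 ≈ 0.916400
step 6 [3y] zero: DF = P = 8867/10000 ≈ 0.886700

1 1/2 622/625
2 1 4833/5000
3 3/2 477/500
4 2 9317/10000
5 5/2 2291/2500
6 3 8867/10000
DF(2y) = 9317/10000 ≈ 0.931700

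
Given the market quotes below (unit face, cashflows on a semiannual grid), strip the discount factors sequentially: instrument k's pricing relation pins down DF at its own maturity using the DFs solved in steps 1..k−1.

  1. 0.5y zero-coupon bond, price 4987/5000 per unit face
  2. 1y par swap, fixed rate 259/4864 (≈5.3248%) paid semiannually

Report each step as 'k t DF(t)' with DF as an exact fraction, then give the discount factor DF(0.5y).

step 1 [0.5y] zero: DF = P = 4987/5000 ≈ 0.997400
step 2 [1y] swap r/2=259/9728: DF=(1 − 259/9728·(0.997400))/(1+259/9728) = 4741/5000 ≈ 0.948200

1 1/2 4987/5000
2 1 4741/5000
DF(0.5y) = 4987/5000 ≈ 0.997400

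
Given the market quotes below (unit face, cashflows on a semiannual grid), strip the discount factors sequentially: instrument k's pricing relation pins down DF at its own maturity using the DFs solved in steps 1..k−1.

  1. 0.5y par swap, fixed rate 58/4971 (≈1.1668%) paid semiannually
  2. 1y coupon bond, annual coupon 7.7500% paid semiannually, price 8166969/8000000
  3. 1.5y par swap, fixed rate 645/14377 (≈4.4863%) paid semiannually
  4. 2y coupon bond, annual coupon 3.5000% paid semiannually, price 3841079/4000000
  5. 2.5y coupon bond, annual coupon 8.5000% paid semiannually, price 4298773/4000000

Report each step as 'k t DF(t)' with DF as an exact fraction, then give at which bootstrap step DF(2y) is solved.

1 1/2 4971/5000
2 1 9457/10000
3 3/2 1871/2000
4 2 8943/10000
5 5/2 2193/2500
DF(2y) is solved at step 4

step 1 [0.5y] swap r/2=29/4971: DF=(1 − 29/4971·(0))/(1+29/4971) = 4971/5000 ≈ 0.994200
step 2 [1y] bond c/2=31/800: DF=(8166969/8000000 − 31/800·(0.994200))/(1+31/800) = 9457/10000 ≈ 0.945700
step 3 [1.5y] swap r/2=645/28754: DF=(1 − 645/28754·(0.994200+0.945700))/(1+645/28754) = 1871/2000 ≈ 0.935500
step 4 [2y] bond c/2=7/400: DF=(3841079/4000000 − 7/400·(0.994200+0.945700+0.935500))/(1+7/400) = 8943/10000 ≈ 0.894300
step 5 [2.5y] bond c/2=17/400: DF=(4298773/4000000 − 17/400·(0.994200+0.945700+0.935500+0.894300))/(1+17/400) = 2193/2500 ≈ 0.877200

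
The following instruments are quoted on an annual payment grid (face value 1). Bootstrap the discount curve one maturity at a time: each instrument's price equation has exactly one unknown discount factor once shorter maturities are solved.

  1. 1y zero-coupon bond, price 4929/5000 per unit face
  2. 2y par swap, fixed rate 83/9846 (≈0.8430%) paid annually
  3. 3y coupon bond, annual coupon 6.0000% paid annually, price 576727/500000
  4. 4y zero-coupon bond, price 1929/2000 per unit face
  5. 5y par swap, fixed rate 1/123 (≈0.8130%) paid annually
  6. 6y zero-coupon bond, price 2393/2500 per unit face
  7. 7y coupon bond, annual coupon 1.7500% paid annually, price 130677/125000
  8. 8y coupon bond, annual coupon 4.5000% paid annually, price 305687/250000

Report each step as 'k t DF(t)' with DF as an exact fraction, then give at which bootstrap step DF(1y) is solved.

1 1 4929/5000
2 2 4917/5000
3 3 9767/10000
4 4 1929/2000
5 5 2401/2500
6 6 2393/2500
7 7 1159/1250
8 8 1099/1250
DF(1y) is solved at step 1

step 1 [1y] zero: DF = P = 4929/5000 ≈ 0.985800
step 2 [2y] swap r/1=83/9846: DF=(1 − 83/9846·(0.985800))/(1+83/9846) = 4917/5000 ≈ 0.983400
step 3 [3y] bond c/1=3/50: DF=(576727/500000 − 3/50·(0.985800+0.983400))/(1+3/50) = 9767/10000 ≈ 0.976700
step 4 [4y] zero: DF = P = 1929/2000 ≈ 0.964500
step 5 [5y] swap r/1=1/123: DF=(1 − 1/123·(0.985800+0.983400+0.976700+0.964500))/(1+1/123) = 2401/2500 ≈ 0.960400
step 6 [6y] zero: DF = P = 2393/2500 ≈ 0.957200
step 7 [7y] bond c/1=7/400: DF=(130677/125000 − 7/400·(0.985800+0.983400+0.976700+0.964500+0.960400+0.957200))/(1+7/400) = 1159/1250 ≈ 0.927200
step 8 [8y] bond c/1=9/200: DF=(305687/250000 − 9/200·(0.985800+0.983400+0.976700+0.964500+0.960400+0.957200+0.927200))/(1+9/200) = 1099/1250 ≈ 0.879200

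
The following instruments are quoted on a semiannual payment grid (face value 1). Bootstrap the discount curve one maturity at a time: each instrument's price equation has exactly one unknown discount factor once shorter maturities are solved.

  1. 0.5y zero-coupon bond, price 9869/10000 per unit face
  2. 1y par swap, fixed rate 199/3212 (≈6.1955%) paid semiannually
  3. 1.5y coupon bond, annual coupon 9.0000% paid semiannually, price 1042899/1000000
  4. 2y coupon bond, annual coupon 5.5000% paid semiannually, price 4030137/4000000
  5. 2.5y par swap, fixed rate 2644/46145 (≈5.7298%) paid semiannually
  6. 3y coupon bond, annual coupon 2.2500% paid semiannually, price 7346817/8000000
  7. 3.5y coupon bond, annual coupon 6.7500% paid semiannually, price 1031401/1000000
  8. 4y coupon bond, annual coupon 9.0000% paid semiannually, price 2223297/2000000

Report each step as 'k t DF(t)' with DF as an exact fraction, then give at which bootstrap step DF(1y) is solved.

1 1/2 9869/10000
2 1 9403/10000
3 3/2 183/200
4 2 1809/2000
5 5/2 4339/5000
6 3 1071/1250
7 7/2 8191/10000
8 4 7929/10000
DF(1y) is solved at step 2

step 1 [0.5y] zero: DF = P = 9869/10000 ≈ 0.986900
step 2 [1y] swap r/2=199/6424: DF=(1 − 199/6424·(0.986900))/(1+199/6424) = 9403/10000 ≈ 0.940300
step 3 [1.5y] bond c/2=9/200: DF=(1042899/1000000 − 9/200·(0.986900+0.940300))/(1+9/200) = 183/200 ≈ 0.915000
step 4 [2y] bond c/2=11/400: DF=(4030137/4000000 − 11/400·(0.986900+0.940300+0.915000))/(1+11/400) = 1809/2000 ≈ 0.904500
step 5 [2.5y] swap r/2=1322/46145: DF=(1 − 1322/46145·(0.986900+0.940300+0.915000+0.904500))/(1+1322/46145) = 4339/5000 ≈ 0.867800
step 6 [3y] bond c/2=9/800: DF=(7346817/8000000 − 9/800·(0.986900+0.940300+0.915000+0.904500+0.867800))/(1+9/800) = 1071/1250 ≈ 0.856800
step 7 [3.5y] bond c/2=27/800: DF=(1031401/1000000 − 27/800·(0.986900+0.940300+0.915000+0.904500+0.867800+0.856800))/(1+27/800) = 8191/10000 ≈ 0.819100
step 8 [4y] bond c/2=9/200: DF=(2223297/2000000 − 9/200·(0.986900+0.940300+0.915000+0.904500+0.867800+0.856800+0.819100))/(1+9/200) = 7929/10000 ≈ 0.792900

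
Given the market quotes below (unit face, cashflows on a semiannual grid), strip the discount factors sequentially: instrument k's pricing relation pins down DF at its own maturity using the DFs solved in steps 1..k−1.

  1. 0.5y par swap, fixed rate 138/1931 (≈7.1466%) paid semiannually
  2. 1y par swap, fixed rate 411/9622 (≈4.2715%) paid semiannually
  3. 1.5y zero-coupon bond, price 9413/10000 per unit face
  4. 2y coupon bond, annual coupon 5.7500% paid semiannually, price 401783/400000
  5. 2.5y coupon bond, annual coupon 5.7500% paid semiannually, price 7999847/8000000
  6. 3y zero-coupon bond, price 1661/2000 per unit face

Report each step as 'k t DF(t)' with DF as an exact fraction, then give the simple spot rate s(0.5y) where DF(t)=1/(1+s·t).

step 1 [0.5y] swap r/2=69/1931: DF=(1 − 69/1931·(0))/(1+69/1931) = 1931/2000 ≈ 0.965500
step 2 [1y] swap r/2=411/19244: DF=(1 − 411/19244·(0.965500))/(1+411/19244) = 9589/10000 ≈ 0.958900
step 3 [1.5y] zero: DF = P = 9413/10000 ≈ 0.941300
step 4 [2y] bond c/2=23/800: DF=(401783/400000 − 23/800·(0.965500+0.958900+0.941300))/(1+23/800) = 8963/10000 ≈ 0.896300
step 5 [2.5y] bond c/2=23/800: DF=(7999847/8000000 − 23/800·(0.965500+0.958900+0.941300+0.896300))/(1+23/800) = 8669/10000 ≈ 0.866900
step 6 [3y] zero: DF = P = 1661/2000 ≈ 0.830500

1 1/2 1931/2000
2 1 9589/10000
3 3/2 9413/10000
4 2 8963/10000
5 5/2 8669/10000
6 3 1661/2000
s(0.5y) = (1/(1931/2000) − 1)/(1/2) = 138/1931 ≈ 7.1466%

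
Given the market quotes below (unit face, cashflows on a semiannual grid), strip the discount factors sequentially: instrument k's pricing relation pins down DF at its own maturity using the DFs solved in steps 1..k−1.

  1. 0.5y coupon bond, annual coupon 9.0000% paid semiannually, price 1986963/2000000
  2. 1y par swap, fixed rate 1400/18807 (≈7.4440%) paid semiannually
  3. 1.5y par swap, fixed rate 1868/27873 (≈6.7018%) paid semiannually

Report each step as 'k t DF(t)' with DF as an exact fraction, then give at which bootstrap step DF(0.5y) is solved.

1 1/2 9507/10000
2 1 93/100
3 3/2 4533/5000
DF(0.5y) is solved at step 1

step 1 [0.5y] bond c/2=9/200: DF=(1986963/2000000 − 9/200·(0))/(1+9/200) = 9507/10000 ≈ 0.950700
step 2 [1y] swap r/2=700/18807: DF=(1 − 700/18807·(0.950700))/(1+700/18807) = 93/100 ≈ 0.930000
step 3 [1.5y] swap r/2=934/27873: DF=(1 − 934/27873·(0.950700+0.930000))/(1+934/27873) = 4533/5000 ≈ 0.906600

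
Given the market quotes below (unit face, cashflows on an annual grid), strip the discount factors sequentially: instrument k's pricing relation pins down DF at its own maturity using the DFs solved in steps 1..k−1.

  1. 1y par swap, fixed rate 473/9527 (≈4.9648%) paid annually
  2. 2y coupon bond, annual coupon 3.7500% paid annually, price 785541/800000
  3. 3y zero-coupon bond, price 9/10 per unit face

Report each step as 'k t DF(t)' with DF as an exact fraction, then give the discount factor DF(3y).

step 1 [1y] swap r/1=473/9527: DF=(1 − 473/9527·(0))/(1+473/9527) = 9527/10000 ≈ 0.952700
step 2 [2y] bond c/1=3/80: DF=(785541/800000 − 3/80·(0.952700))/(1+3/80) = 114/125 ≈ 0.912000
step 3 [3y] zero: DF = P = 9/10 ≈ 0.900000

1 1 9527/10000
2 2 114/125
3 3 9/10
DF(3y) = 9/10 ≈ 0.900000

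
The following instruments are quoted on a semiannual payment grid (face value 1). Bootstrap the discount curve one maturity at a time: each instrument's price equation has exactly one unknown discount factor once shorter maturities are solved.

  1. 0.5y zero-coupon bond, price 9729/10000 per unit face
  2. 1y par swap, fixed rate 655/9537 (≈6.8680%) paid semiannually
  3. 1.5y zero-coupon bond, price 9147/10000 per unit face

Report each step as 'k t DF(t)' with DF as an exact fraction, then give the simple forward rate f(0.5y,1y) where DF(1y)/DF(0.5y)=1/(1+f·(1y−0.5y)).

step 1 [0.5y] zero: DF = P = 9729/10000 ≈ 0.972900
step 2 [1y] swap r/2=655/19074: DF=(1 − 655/19074·(0.972900))/(1+655/19074) = 1869/2000 ≈ 0.934500
step 3 [1.5y] zero: DF = P = 9147/10000 ≈ 0.914700

1 1/2 9729/10000
2 1 1869/2000
3 3/2 9147/10000
f(0.5y,1y) = ((9729/10000)/(1869/2000) − 1)/(1/2) = 256/3115 ≈ 8.2183%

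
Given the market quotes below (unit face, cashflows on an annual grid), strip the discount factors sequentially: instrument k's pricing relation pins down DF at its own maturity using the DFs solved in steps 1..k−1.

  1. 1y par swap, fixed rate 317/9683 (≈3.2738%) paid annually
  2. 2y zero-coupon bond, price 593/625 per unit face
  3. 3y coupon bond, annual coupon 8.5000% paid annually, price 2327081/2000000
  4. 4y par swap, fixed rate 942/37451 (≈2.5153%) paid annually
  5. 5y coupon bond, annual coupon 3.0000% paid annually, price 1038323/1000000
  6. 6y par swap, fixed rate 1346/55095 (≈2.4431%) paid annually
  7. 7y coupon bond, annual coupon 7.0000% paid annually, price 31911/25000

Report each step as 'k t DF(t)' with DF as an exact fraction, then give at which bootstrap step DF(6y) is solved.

1 1 9683/10000
2 2 593/625
3 3 4611/5000
4 4 4529/5000
5 5 899/1000
6 6 4327/5000
7 7 333/400
DF(6y) is solved at step 6

step 1 [1y] swap r/1=317/9683: DF=(1 − 317/9683·(0))/(1+317/9683) = 9683/10000 ≈ 0.968300
step 2 [2y] zero: DF = P = 593/625 ≈ 0.948800
step 3 [3y] bond c/1=17/200: DF=(2327081/2000000 − 17/200·(0.968300+0.948800))/(1+17/200) = 4611/5000 ≈ 0.922200
step 4 [4y] swap r/1=942/37451: DF=(1 − 942/37451·(0.968300+0.948800+0.922200))/(1+942/37451) = 4529/5000 ≈ 0.905800
step 5 [5y] bond c/1=3/100: DF=(1038323/1000000 − 3/100·(0.968300+0.948800+0.922200+0.905800))/(1+3/100) = 899/1000 ≈ 0.899000
step 6 [6y] swap r/1=1346/55095: DF=(1 − 1346/55095·(0.968300+0.948800+0.922200+0.905800+0.899000))/(1+1346/55095) = 4327/5000 ≈ 0.865400
step 7 [7y] bond c/1=7/100: DF=(31911/25000 − 7/100·(0.968300+0.948800+0.922200+0.905800+0.899000+0.865400))/(1+7/100) = 333/400 ≈ 0.832500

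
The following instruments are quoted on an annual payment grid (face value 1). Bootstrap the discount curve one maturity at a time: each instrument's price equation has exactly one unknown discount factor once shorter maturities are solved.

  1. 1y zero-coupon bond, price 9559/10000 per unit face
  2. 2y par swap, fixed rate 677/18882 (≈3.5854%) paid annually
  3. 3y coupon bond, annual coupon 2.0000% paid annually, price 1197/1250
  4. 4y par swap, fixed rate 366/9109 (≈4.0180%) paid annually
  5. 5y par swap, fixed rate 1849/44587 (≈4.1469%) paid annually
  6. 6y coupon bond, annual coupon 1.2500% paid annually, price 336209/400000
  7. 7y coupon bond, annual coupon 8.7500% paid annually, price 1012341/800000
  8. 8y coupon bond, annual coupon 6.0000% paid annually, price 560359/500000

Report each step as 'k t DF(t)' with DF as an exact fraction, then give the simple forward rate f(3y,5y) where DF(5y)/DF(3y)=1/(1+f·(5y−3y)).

step 1 [1y] zero: DF = P = 9559/10000 ≈ 0.955900
step 2 [2y] swap r/1=677/18882: DF=(1 − 677/18882·(0.955900))/(1+677/18882) = 9323/10000 ≈ 0.932300
step 3 [3y] bond c/1=1/50: DF=(1197/1250 − 1/50·(0.955900+0.932300))/(1+1/50) = 4509/5000 ≈ 0.901800
step 4 [4y] swap r/1=366/9109: DF=(1 − 366/9109·(0.955900+0.932300+0.901800))/(1+366/9109) = 1067/1250 ≈ 0.853600
step 5 [5y] swap r/1=1849/44587: DF=(1 − 1849/44587·(0.955900+0.932300+0.901800+0.853600))/(1+1849/44587) = 8151/10000 ≈ 0.815100
step 6 [6y] bond c/1=1/80: DF=(336209/400000 − 1/80·(0.955900+0.932300+0.901800+0.853600+0.815100))/(1+1/80) = 7751/10000 ≈ 0.775100
step 7 [7y] bond c/1=7/80: DF=(1012341/800000 − 7/80·(0.955900+0.932300+0.901800+0.853600+0.815100+0.775100))/(1+7/80) = 297/400 ≈ 0.742500
step 8 [8y] bond c/1=3/50: DF=(560359/500000 − 3/50·(0.955900+0.932300+0.901800+0.853600+0.815100+0.775100+0.742500))/(1+3/50) = 719/1000 ≈ 0.719000

1 1 9559/10000
2 2 9323/10000
3 3 4509/5000
4 4 1067/1250
5 5 8151/10000
6 6 7751/10000
7 7 297/400
8 8 719/1000
f(3y,5y) = ((4509/5000)/(8151/10000) − 1)/(2) = 289/5434 ≈ 5.3184%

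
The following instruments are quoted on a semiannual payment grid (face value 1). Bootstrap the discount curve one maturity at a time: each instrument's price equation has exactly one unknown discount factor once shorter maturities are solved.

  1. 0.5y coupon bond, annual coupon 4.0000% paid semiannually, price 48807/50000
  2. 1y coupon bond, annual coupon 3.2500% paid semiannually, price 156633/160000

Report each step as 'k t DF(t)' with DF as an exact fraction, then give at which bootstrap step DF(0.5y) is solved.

step 1 [0.5y] bond c/2=1/50: DF=(48807/50000 − 1/50·(0))/(1+1/50) = 957/1000 ≈ 0.957000
step 2 [1y] bond c/2=13/800: DF=(156633/160000 − 13/800·(0.957000))/(1+13/800) = 237/250 ≈ 0.948000

1 1/2 957/1000
2 1 237/250
DF(0.5y) is solved at step 1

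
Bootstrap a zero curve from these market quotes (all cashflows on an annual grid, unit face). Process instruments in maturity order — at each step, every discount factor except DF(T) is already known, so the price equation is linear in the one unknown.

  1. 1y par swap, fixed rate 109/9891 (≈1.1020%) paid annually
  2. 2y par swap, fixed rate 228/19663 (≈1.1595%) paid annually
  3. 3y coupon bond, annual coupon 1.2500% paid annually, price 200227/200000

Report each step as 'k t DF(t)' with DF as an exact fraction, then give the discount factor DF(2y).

1 1 9891/10000
2 2 2443/2500
3 3 1929/2000
DF(2y) = 2443/2500 ≈ 0.977200

step 1 [1y] swap r/1=109/9891: DF=(1 − 109/9891·(0))/(1+109/9891) = 9891/10000 ≈ 0.989100
step 2 [2y] swap r/1=228/19663: DF=(1 − 228/19663·(0.989100))/(1+228/19663) = 2443/2500 ≈ 0.977200
step 3 [3y] bond c/1=1/80: DF=(200227/200000 − 1/80·(0.989100+0.977200))/(1+1/80) = 1929/2000 ≈ 0.964500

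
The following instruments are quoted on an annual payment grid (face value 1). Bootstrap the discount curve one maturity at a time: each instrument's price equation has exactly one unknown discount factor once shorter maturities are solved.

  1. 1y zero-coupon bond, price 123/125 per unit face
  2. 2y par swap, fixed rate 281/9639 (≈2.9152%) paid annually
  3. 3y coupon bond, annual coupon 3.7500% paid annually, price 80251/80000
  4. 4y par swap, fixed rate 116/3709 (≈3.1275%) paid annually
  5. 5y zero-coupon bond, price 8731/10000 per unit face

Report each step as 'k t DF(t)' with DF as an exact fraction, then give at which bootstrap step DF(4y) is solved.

1 1 123/125
2 2 4719/5000
3 3 2243/2500
4 4 221/250
5 5 8731/10000
DF(4y) is solved at step 4

step 1 [1y] zero: DF = P = 123/125 ≈ 0.984000
step 2 [2y] swap r/1=281/9639: DF=(1 − 281/9639·(0.984000))/(1+281/9639) = 4719/5000 ≈ 0.943800
step 3 [3y] bond c/1=3/80: DF=(80251/80000 − 3/80·(0.984000+0.943800))/(1+3/80) = 2243/2500 ≈ 0.897200
step 4 [4y] swap r/1=116/3709: DF=(1 − 116/3709·(0.984000+0.943800+0.897200))/(1+116/3709) = 221/250 ≈ 0.884000
step 5 [5y] zero: DF = P = 8731/10000 ≈ 0.873100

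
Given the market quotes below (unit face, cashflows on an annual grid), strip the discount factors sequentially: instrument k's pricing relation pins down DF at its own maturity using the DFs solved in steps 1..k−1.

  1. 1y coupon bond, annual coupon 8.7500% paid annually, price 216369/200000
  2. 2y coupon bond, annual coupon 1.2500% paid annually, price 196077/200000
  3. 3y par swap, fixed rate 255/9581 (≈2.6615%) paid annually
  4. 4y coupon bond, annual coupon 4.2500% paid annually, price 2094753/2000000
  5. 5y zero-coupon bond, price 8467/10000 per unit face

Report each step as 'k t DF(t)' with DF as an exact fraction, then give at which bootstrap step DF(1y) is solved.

step 1 [1y] bond c/1=7/80: DF=(216369/200000 − 7/80·(0))/(1+7/80) = 2487/2500 ≈ 0.994800
step 2 [2y] bond c/1=1/80: DF=(196077/200000 − 1/80·(0.994800))/(1+1/80) = 239/250 ≈ 0.956000
step 3 [3y] swap r/1=255/9581: DF=(1 − 255/9581·(0.994800+0.956000))/(1+255/9581) = 1847/2000 ≈ 0.923500
step 4 [4y] bond c/1=17/400: DF=(2094753/2000000 − 17/400·(0.994800+0.956000+0.923500))/(1+17/400) = 71/80 ≈ 0.887500
step 5 [5y] zero: DF = P = 8467/10000 ≈ 0.846700

1 1 2487/2500
2 2 239/250
3 3 1847/2000
4 4 71/80
5 5 8467/10000
DF(1y) is solved at step 1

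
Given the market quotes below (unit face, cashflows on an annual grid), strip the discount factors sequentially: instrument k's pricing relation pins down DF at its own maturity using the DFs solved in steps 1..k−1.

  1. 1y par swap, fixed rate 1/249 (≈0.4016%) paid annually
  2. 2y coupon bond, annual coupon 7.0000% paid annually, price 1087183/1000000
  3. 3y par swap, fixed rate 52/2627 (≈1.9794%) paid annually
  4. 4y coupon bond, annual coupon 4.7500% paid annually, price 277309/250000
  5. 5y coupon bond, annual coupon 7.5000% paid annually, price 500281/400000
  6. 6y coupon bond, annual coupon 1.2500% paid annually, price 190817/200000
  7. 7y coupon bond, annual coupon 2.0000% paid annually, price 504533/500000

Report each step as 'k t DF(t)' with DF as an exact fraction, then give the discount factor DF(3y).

step 1 [1y] swap r/1=1/249: DF=(1 − 1/249·(0))/(1+1/249) = 249/250 ≈ 0.996000
step 2 [2y] bond c/1=7/100: DF=(1087183/1000000 − 7/100·(0.996000))/(1+7/100) = 9509/10000 ≈ 0.950900
step 3 [3y] swap r/1=52/2627: DF=(1 − 52/2627·(0.996000+0.950900))/(1+52/2627) = 2357/2500 ≈ 0.942800
step 4 [4y] bond c/1=19/400: DF=(277309/250000 − 19/400·(0.996000+0.950900+0.942800))/(1+19/400) = 9279/10000 ≈ 0.927900
step 5 [5y] bond c/1=3/40: DF=(500281/400000 − 3/40·(0.996000+0.950900+0.942800+0.927900))/(1+3/40) = 8971/10000 ≈ 0.897100
step 6 [6y] bond c/1=1/80: DF=(190817/200000 − 1/80·(0.996000+0.950900+0.942800+0.927900+0.897100))/(1+1/80) = 8841/10000 ≈ 0.884100
step 7 [7y] bond c/1=1/50: DF=(504533/500000 − 1/50·(0.996000+0.950900+0.942800+0.927900+0.897100+0.884100))/(1+1/50) = 1759/2000 ≈ 0.879500

1 1 249/250
2 2 9509/10000
3 3 2357/2500
4 4 9279/10000
5 5 8971/10000
6 6 8841/10000
7 7 1759/2000
DF(3y) = 2357/2500 ≈ 0.942800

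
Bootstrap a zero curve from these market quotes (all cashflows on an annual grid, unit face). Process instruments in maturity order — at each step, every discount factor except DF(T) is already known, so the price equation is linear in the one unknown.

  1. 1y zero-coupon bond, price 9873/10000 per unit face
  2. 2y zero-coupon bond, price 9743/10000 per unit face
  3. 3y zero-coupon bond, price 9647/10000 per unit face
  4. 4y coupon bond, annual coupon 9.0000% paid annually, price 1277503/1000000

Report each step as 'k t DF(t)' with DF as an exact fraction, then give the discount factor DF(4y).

1 1 9873/10000
2 2 9743/10000
3 3 9647/10000
4 4 1163/1250
DF(4y) = 1163/1250 ≈ 0.930400

step 1 [1y] zero: DF = P = 9873/10000 ≈ 0.987300
step 2 [2y] zero: DF = P = 9743/10000 ≈ 0.974300
step 3 [3y] zero: DF = P = 9647/10000 ≈ 0.964700
step 4 [4y] bond c/1=9/100: DF=(1277503/1000000 − 9/100·(0.987300+0.974300+0.964700))/(1+9/100) = 1163/1250 ≈ 0.930400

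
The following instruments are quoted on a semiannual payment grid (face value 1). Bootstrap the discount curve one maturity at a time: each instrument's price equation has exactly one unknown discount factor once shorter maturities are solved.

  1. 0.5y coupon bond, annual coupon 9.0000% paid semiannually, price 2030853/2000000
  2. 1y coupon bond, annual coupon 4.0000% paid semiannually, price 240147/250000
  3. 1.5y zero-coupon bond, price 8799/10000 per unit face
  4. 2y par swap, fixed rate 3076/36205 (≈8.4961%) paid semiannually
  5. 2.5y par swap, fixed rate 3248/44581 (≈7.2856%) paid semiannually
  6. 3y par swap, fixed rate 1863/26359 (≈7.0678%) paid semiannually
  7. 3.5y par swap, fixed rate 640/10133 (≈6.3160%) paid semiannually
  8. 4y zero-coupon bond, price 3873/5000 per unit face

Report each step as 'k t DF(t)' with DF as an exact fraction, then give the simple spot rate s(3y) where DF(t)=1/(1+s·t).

1 1/2 9717/10000
2 1 9227/10000
3 3/2 8799/10000
4 2 4231/5000
5 5/2 1047/1250
6 3 8137/10000
7 7/2 101/125
8 4 3873/5000
s(3y) = (1/(8137/10000) − 1)/(3) = 621/8137 ≈ 7.6318%

step 1 [0.5y] bond c/2=9/200: DF=(2030853/2000000 − 9/200·(0))/(1+9/200) = 9717/10000 ≈ 0.971700
step 2 [1y] bond c/2=1/50: DF=(240147/250000 − 1/50·(0.971700))/(1+1/50) = 9227/10000 ≈ 0.922700
step 3 [1.5y] zero: DF = P = 8799/10000 ≈ 0.879900
step 4 [2y] swap r/2=1538/36205: DF=(1 − 1538/36205·(0.971700+0.922700+0.879900))/(1+1538/36205) = 4231/5000 ≈ 0.846200
step 5 [2.5y] swap r/2=1624/44581: DF=(1 − 1624/44581·(0.971700+0.922700+0.879900+0.846200))/(1+1624/44581) = 1047/1250 ≈ 0.837600
step 6 [3y] swap r/2=1863/52718: DF=(1 − 1863/52718·(0.971700+0.922700+0.879900+0.846200+0.837600))/(1+1863/52718) = 8137/10000 ≈ 0.813700
step 7 [3.5y] swap r/2=320/10133: DF=(1 − 320/10133·(0.971700+0.922700+0.879900+0.846200+0.837600+0.813700))/(1+320/10133) = 101/125 ≈ 0.808000
step 8 [4y] zero: DF = P = 3873/5000 ≈ 0.774600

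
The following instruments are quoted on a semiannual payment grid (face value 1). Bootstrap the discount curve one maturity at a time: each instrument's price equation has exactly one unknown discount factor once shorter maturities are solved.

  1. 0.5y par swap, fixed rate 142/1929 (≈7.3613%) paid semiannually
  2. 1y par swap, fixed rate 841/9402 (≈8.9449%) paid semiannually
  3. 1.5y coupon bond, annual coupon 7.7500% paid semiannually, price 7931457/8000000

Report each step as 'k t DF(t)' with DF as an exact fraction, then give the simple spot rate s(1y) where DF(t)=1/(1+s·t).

1 1/2 1929/2000
2 1 9159/10000
3 3/2 8843/10000
s(1y) = (1/(9159/10000) − 1)/(1) = 841/9159 ≈ 9.1822%

step 1 [0.5y] swap r/2=71/1929: DF=(1 − 71/1929·(0))/(1+71/1929) = 1929/2000 ≈ 0.964500
step 2 [1y] swap r/2=841/18804: DF=(1 − 841/18804·(0.964500))/(1+841/18804) = 9159/10000 ≈ 0.915900
step 3 [1.5y] bond c/2=31/800: DF=(7931457/8000000 − 31/800·(0.964500+0.915900))/(1+31/800) = 8843/10000 ≈ 0.884300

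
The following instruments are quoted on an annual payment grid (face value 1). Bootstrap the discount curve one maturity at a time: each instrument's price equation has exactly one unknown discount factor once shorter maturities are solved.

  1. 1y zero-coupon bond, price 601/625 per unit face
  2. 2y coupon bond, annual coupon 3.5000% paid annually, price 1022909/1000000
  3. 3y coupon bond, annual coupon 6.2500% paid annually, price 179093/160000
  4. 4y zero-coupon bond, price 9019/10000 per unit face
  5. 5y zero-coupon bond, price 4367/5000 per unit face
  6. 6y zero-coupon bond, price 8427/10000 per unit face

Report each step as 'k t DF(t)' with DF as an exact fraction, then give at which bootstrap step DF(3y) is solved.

1 1 601/625
2 2 4779/5000
3 3 9407/10000
4 4 9019/10000
5 5 4367/5000
6 6 8427/10000
DF(3y) is solved at step 3

step 1 [1y] zero: DF = P = 601/625 ≈ 0.961600
step 2 [2y] bond c/1=7/200: DF=(1022909/1000000 − 7/200·(0.961600))/(1+7/200) = 4779/5000 ≈ 0.955800
step 3 [3y] bond c/1=1/16: DF=(179093/160000 − 1/16·(0.961600+0.955800))/(1+1/16) = 9407/10000 ≈ 0.940700
step 4 [4y] zero: DF = P = 9019/10000 ≈ 0.901900
step 5 [5y] zero: DF = P = 4367/5000 ≈ 0.873400
step 6 [6y] zero: DF = P = 8427/10000 ≈ 0.842700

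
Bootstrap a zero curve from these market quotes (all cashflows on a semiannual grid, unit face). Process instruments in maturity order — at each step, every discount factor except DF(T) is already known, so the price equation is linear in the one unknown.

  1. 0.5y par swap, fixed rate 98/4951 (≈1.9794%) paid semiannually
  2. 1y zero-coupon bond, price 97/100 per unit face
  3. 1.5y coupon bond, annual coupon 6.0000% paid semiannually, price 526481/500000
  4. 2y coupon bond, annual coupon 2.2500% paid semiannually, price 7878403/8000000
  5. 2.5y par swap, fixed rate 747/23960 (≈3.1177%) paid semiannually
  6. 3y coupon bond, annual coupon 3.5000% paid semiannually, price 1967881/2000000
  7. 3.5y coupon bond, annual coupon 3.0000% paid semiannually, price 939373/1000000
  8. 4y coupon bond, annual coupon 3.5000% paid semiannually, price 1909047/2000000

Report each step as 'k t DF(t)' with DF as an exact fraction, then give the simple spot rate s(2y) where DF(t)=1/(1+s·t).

step 1 [0.5y] swap r/2=49/4951: DF=(1 − 49/4951·(0))/(1+49/4951) = 4951/5000 ≈ 0.990200
step 2 [1y] zero: DF = P = 97/100 ≈ 0.970000
step 3 [1.5y] bond c/2=3/100: DF=(526481/500000 − 3/100·(0.990200+0.970000))/(1+3/100) = 2413/2500 ≈ 0.965200
step 4 [2y] bond c/2=9/800: DF=(7878403/8000000 − 9/800·(0.990200+0.970000+0.965200))/(1+9/800) = 9413/10000 ≈ 0.941300
step 5 [2.5y] swap r/2=747/47920: DF=(1 − 747/47920·(0.990200+0.970000+0.965200+0.941300))/(1+747/47920) = 9253/10000 ≈ 0.925300
step 6 [3y] bond c/2=7/400: DF=(1967881/2000000 − 7/400·(0.990200+0.970000+0.965200+0.941300+0.925300))/(1+7/400) = 4423/5000 ≈ 0.884600
step 7 [3.5y] bond c/2=3/200: DF=(939373/1000000 − 3/200·(0.990200+0.970000+0.965200+0.941300+0.925300+0.884600))/(1+3/200) = 526/625 ≈ 0.841600
step 8 [4y] bond c/2=7/400: DF=(1909047/2000000 − 7/400·(0.990200+0.970000+0.965200+0.941300+0.925300+0.884600+0.841600))/(1+7/400) = 413/500 ≈ 0.826000

1 1/2 4951/5000
2 1 97/100
3 3/2 2413/2500
4 2 9413/10000
5 5/2 9253/10000
6 3 4423/5000
7 7/2 526/625
8 4 413/500
s(2y) = (1/(9413/10000) − 1)/(2) = 587/18826 ≈ 3.1180%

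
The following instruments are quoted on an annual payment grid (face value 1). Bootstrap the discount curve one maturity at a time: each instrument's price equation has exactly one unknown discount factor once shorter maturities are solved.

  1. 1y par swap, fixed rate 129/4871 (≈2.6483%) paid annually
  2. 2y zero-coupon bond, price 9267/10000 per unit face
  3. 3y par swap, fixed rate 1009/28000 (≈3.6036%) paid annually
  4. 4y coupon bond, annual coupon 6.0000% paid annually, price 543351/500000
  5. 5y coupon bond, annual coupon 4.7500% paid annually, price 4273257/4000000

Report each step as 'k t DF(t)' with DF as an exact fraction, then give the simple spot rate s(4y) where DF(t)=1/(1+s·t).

step 1 [1y] swap r/1=129/4871: DF=(1 − 129/4871·(0))/(1+129/4871) = 4871/5000 ≈ 0.974200
step 2 [2y] zero: DF = P = 9267/10000 ≈ 0.926700
step 3 [3y] swap r/1=1009/28000: DF=(1 − 1009/28000·(0.974200+0.926700))/(1+1009/28000) = 8991/10000 ≈ 0.899100
step 4 [4y] bond c/1=3/50: DF=(543351/500000 − 3/50·(0.974200+0.926700+0.899100))/(1+3/50) = 8667/10000 ≈ 0.866700
step 5 [5y] bond c/1=19/400: DF=(4273257/4000000 − 19/400·(0.974200+0.926700+0.899100+0.866700))/(1+19/400) = 1067/1250 ≈ 0.853600

1 1 4871/5000
2 2 9267/10000
3 3 8991/10000
4 4 8667/10000
5 5 1067/1250
s(4y) = (1/(8667/10000) − 1)/(4) = 1333/34668 ≈ 3.8450%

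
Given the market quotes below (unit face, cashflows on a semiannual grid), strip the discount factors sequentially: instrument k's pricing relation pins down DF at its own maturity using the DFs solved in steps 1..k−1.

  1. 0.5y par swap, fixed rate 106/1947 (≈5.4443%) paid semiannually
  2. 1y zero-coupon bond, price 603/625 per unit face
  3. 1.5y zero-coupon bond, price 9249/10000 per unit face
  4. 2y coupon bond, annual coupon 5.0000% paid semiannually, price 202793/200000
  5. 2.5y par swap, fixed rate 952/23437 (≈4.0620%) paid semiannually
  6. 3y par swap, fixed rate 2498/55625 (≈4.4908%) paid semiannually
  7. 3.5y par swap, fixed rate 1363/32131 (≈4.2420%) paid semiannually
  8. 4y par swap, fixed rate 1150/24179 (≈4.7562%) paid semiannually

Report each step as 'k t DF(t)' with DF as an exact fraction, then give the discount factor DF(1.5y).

1 1/2 1947/2000
2 1 603/625
3 3/2 9249/10000
4 2 4597/5000
5 5/2 1131/1250
6 3 8751/10000
7 7/2 8637/10000
8 4 331/400
DF(1.5y) = 9249/10000 ≈ 0.924900

step 1 [0.5y] swap r/2=53/1947: DF=(1 − 53/1947·(0))/(1+53/1947) = 1947/2000 ≈ 0.973500
step 2 [1y] zero: DF = P = 603/625 ≈ 0.964800
step 3 [1.5y] zero: DF = P = 9249/10000 ≈ 0.924900
step 4 [2y] bond c/2=1/40: DF=(202793/200000 − 1/40·(0.973500+0.964800+0.924900))/(1+1/40) = 4597/5000 ≈ 0.919400
step 5 [2.5y] swap r/2=476/23437: DF=(1 − 476/23437·(0.973500+0.964800+0.924900+0.919400))/(1+476/23437) = 1131/1250 ≈ 0.904800
step 6 [3y] swap r/2=1249/55625: DF=(1 − 1249/55625·(0.973500+0.964800+0.924900+0.919400+0.904800))/(1+1249/55625) = 8751/10000 ≈ 0.875100
step 7 [3.5y] swap r/2=1363/64262: DF=(1 − 1363/64262·(0.973500+0.964800+0.924900+0.919400+0.904800+0.875100))/(1+1363/64262) = 8637/10000 ≈ 0.863700
step 8 [4y] swap r/2=575/24179: DF=(1 − 575/24179·(0.973500+0.964800+0.924900+0.919400+0.904800+0.875100+0.863700))/(1+575/24179) = 331/400 ≈ 0.827500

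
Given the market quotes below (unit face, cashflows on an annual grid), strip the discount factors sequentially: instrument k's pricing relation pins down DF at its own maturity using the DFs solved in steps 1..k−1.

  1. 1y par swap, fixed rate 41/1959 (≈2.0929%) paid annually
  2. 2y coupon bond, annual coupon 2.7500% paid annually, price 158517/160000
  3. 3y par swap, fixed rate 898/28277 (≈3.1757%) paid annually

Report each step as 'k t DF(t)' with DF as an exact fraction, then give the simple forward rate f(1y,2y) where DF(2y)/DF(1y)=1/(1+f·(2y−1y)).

step 1 [1y] swap r/1=41/1959: DF=(1 − 41/1959·(0))/(1+41/1959) = 1959/2000 ≈ 0.979500
step 2 [2y] bond c/1=11/400: DF=(158517/160000 − 11/400·(0.979500))/(1+11/400) = 469/500 ≈ 0.938000
step 3 [3y] swap r/1=898/28277: DF=(1 − 898/28277·(0.979500+0.938000))/(1+898/28277) = 4551/5000 ≈ 0.910200

1 1 1959/2000
2 2 469/500
3 3 4551/5000
f(1y,2y) = ((1959/2000)/(469/500) − 1)/(1) = 83/1876 ≈ 4.4243%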